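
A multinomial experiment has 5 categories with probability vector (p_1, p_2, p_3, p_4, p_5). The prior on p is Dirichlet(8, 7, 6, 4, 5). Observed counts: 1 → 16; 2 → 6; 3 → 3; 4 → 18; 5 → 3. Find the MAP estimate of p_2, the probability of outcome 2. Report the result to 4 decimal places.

The posterior is Dirichlet(αᵢ + nᵢ) = Dirichlet(24, 13, 9, 22, 8).
For a Dirichlet(a₁,…,a_K) with all aᵢ > 1, the mode has j-th component (aⱼ − 1)/(Σaᵢ − K).
Here Σaᵢ = 76 and K = 5, so p_2 = (13 − 1)/(76 − 5) = 12/71 ≈ 0.1690.

MAP estimate: 0.1690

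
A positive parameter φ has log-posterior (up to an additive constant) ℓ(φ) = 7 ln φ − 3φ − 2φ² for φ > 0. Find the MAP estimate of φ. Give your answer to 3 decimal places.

φ̂_MAP = 1.000

ℓ'(φ) = 7/φ − 3 − 4φ. Setting this to zero and multiplying by φ: 4φ² + 3φ − 7 = 0.
φ = (−3 + √(3² + 4·4·7)) / (2·4) = (−3 + √121) / 8 = (−3 + 11)/8 = 1.
ℓ''(φ) = −7/φ² − 4 < 0, confirming a maximum.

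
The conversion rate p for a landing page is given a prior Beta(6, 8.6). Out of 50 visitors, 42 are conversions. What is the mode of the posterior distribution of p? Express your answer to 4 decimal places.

Prior: Beta(6, 8.6).
Data: 42 successes in 50 trials. The binomial likelihood contributes p^42(1−p)^8, so the posterior is Beta(6+42, 8.6+8) = Beta(48, 16.6).
For Beta(a, b) with a, b > 1 the mode is (a−1)/(a+b−2) = 47/62.6 ≈ 0.7508.

p̂_MAP = 0.7508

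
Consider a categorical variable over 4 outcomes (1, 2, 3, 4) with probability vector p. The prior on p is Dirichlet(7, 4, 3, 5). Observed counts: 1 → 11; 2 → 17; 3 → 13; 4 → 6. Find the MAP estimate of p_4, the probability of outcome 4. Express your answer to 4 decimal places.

The posterior is Dirichlet(αᵢ + nᵢ) = Dirichlet(18, 21, 16, 11).
For a Dirichlet(a₁,…,a_K) with all aᵢ > 1, the mode has j-th component (aⱼ − 1)/(Σaᵢ − K).
Here Σaᵢ = 66 and K = 4, so p_4 = (11 − 1)/(66 − 4) = 10/62 ≈ 0.1613.

MAP estimate: 0.1613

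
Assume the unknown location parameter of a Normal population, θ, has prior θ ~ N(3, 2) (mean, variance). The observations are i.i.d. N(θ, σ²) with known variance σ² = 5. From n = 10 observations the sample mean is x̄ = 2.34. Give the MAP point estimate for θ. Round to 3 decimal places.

θ̂_MAP = 2.472

n = 10, x̄ = 2.34.
For a Normal prior and Normal likelihood with known variance, the posterior is Normal; its mode equals its mean, the precision-weighted average.
Prior precision 1/σ₀² = 1/2 = 0.5; data precision n/σ² = 10/5 = 2.
θ̂ = (0.5·3 + 2·2.34) / (0.5 + 2) = 6.18/2.5 = 2.472.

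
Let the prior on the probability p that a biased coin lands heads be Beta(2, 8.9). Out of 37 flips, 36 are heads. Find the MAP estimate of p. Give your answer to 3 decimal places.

Prior: Beta(2, 8.9).
Data: 36 successes in 37 trials. The binomial likelihood contributes p^36(1−p)^1, so the posterior is Beta(2+36, 8.9+1) = Beta(38, 9.9).
For Beta(a, b) with a, b > 1 the mode is (a−1)/(a+b−2) = 37/45.9 ≈ 0.806.

p̂_MAP = 0.806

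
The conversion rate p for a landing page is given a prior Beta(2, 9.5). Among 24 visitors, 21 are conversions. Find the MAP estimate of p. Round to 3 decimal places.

Prior: Beta(2, 9.5).
Data: 21 successes in 24 trials. The binomial likelihood contributes p^21(1−p)^3, so the posterior is Beta(2+21, 9.5+3) = Beta(23, 12.5).
For Beta(a, b) with a, b > 1 the mode is (a−1)/(a+b−2) = 22/33.5 ≈ 0.657.

p̂_MAP = 0.657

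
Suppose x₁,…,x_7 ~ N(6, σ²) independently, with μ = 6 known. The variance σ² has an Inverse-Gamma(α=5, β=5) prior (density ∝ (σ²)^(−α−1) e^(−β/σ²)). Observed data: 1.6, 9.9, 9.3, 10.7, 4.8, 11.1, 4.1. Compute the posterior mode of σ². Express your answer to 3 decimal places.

σ̂²_MAP = 5.716

Sum of squared deviations about the known mean: SS = (1.6−6)² + (9.9−6)² + (9.3−6)² + (10.7−6)² + (4.8−6)² + (11.1−6)² + (4.1−6)² = 98.61.
The Normal likelihood contributes (σ²)^(−n/2) exp(−SS/(2σ²)), so the posterior is Inverse-Gamma(α + n/2, β + SS/2) = Inverse-Gamma(8.5, 54.305).
The mode of Inverse-Gamma(a, b) is b/(a+1) = 54.305/9.5 ≈ 5.716.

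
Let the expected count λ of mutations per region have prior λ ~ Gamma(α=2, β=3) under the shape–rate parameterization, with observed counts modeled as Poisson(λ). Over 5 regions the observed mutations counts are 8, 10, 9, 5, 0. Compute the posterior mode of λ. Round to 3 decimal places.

λ̂_MAP = 4.125

Σxᵢ = 8+10+9+5+0 = 32, with n = 5.
Posterior ∝ λe^(−3λ) · λ^32e^(−5λ) = λ^33e^(−8λ), i.e. Gamma(shape=34, rate=8).
The mode of a Gamma(a, b) with a ≥ 1 (shape–rate) is (a−1)/b = 33/8 ≈ 4.125.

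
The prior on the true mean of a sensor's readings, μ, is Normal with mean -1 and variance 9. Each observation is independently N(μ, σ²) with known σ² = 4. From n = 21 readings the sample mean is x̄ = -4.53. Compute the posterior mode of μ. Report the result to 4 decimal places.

μ̂_MAP = -4.4568

n = 21, x̄ = -4.53.
For a Normal prior and Normal likelihood with known variance, the posterior is Normal; its mode equals its mean, the precision-weighted average.
Prior precision 1/σ₀² = 1/9; data precision n/σ² = 21/4 = 5.25.
μ̂ = ((1/9)·(-1) + 5.25·(-4.53)) / (1/9 + 5.25) = (-86017/3600)/(193/36) = -86017/19300 ≈ -4.4568.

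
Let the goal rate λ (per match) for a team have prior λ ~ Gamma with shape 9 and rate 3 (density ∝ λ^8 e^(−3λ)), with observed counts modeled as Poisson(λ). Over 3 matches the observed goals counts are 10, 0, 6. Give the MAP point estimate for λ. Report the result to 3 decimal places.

λ̂_MAP = 4.000

Σxᵢ = 10+0+6 = 16, with n = 3.
Posterior ∝ λ^8e^(−3λ) · λ^16e^(−3λ) = λ^24e^(−6λ), i.e. Gamma(shape=25, rate=6).
The mode of a Gamma(a, b) with a ≥ 1 (shape–rate) is (a−1)/b = 24/6 ≈ 4.000.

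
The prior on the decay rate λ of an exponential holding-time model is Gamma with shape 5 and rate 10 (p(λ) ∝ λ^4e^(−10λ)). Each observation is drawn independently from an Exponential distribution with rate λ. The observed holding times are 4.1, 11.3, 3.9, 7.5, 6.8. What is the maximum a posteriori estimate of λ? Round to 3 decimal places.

λ̂_MAP = 0.206

The Exponential(rate=λ) likelihood is ∝ λ^n e^(−λΣtᵢ). Here n = 5 and Σtᵢ = 4.1 + 11.3 + 3.9 + 7.5 + 6.8 = 33.6.
Posterior ∝ λ^4e^(−10λ) · λ^5e^(−33.6λ) = λ^9e^(−43.6λ), i.e. Gamma(10, 43.6).
Mode = (a−1)/b = 9/43.6 ≈ 0.206.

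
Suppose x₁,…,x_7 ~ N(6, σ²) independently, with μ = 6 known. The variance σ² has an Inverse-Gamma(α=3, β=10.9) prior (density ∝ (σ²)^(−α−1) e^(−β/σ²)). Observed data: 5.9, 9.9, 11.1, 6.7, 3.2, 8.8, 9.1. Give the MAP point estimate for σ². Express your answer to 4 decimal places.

σ̂²_MAP = 5.9207

Sum of squared deviations about the known mean: SS = (5.9−6)² + (9.9−6)² + (11.1−6)² + (6.7−6)² + (3.2−6)² + (8.8−6)² + (9.1−6)² = 67.01.
The Normal likelihood contributes (σ²)^(−n/2) exp(−SS/(2σ²)), so the posterior is Inverse-Gamma(α + n/2, β + SS/2) = Inverse-Gamma(6.5, 44.405).
The mode of Inverse-Gamma(a, b) is b/(a+1) = 44.405/7.5 ≈ 5.9207.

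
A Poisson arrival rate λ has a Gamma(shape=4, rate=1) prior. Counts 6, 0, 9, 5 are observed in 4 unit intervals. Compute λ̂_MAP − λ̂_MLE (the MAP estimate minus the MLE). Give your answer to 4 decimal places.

MAP − MLE = -0.4000

Σxᵢ = 20. Posterior is Gamma(24, 5); MAP = (24−1)/5 = 23/5 ≈ 4.60000.
MLE = x̄ = 20/4 ≈ 5.00000.
Difference = 23/5 − 20/4 = -2/5 ≈ -0.4000.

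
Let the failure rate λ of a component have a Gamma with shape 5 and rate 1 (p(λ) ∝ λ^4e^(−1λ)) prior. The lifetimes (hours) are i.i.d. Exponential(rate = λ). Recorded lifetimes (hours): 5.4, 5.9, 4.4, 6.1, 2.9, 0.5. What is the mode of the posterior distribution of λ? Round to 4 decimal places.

The Exponential(rate=λ) likelihood is ∝ λ^n e^(−λΣtᵢ). Here n = 6 and Σtᵢ = 5.4 + 5.9 + 4.4 + 6.1 + 2.9 + 0.5 = 25.2.
Posterior ∝ λ^4e^(−1λ) · λ^6e^(−25.2λ) = λ^10e^(−26.2λ), i.e. Gamma(11, 26.2).
Mode = (a−1)/b = 10/26.2 ≈ 0.3817.

λ̂_MAP = 0.3817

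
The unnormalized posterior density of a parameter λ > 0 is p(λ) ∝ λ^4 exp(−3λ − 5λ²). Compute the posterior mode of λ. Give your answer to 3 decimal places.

ℓ'(λ) = 4/λ − 3 − 10λ. Setting this to zero and multiplying by λ: 10λ² + 3λ − 4 = 0.
λ = (−3 + √(3² + 4·10·4)) / (2·10) = (−3 + √169) / 20 = (−3 + 13)/20 = 1/2.
ℓ''(λ) = −4/λ² − 10 < 0, confirming a maximum.

λ̂_MAP = 0.500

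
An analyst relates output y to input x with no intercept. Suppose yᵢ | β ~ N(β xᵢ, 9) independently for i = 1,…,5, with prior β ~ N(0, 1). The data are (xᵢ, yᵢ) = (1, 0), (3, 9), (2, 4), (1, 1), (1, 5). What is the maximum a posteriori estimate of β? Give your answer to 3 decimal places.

log p(β | y) = −Σ(yᵢ − βxᵢ)²/(2·9) − β²/(2·1) + const.
Setting the derivative to zero: Σxᵢ(yᵢ − βxᵢ)/9 − β/1 = 0, so β = Σxᵢyᵢ / (Σxᵢ² + σ²/τ²).
Σxᵢyᵢ = 1·0 + 3·9 + 2·4 + 1·1 + 1·5 = 41; Σxᵢ² = 16; σ²/τ² = 9.
β̂_MAP = 41 / (16 + 9) = 41/25 ≈ 1.640.

β̂_MAP = 1.640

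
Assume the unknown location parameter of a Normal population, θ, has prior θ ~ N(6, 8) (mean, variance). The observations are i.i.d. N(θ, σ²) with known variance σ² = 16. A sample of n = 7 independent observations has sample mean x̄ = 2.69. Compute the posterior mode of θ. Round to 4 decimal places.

n = 7, x̄ = 2.69.
For a Normal prior and Normal likelihood with known variance, the posterior is Normal; its mode equals its mean, the precision-weighted average.
Prior precision 1/σ₀² = 1/8 = 0.125; data precision n/σ² = 7/16 = 0.4375.
θ̂ = (0.125·6 + 0.4375·2.69) / (0.125 + 0.4375) = 1.926875/0.5625 = 3083/900 ≈ 3.4256.

θ̂_MAP = 3.4256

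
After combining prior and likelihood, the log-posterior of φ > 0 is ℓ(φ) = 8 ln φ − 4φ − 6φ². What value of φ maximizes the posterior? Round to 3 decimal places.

φ̂_MAP = 0.667

ℓ'(φ) = 8/φ − 4 − 12φ. Setting this to zero and multiplying by φ: 12φ² + 4φ − 8 = 0.
φ = (−4 + √(4² + 4·12·8)) / (2·12) = (−4 + √400) / 24 = (−4 + 20)/24 = 2/3.
ℓ''(φ) = −8/φ² − 12 < 0, confirming a maximum.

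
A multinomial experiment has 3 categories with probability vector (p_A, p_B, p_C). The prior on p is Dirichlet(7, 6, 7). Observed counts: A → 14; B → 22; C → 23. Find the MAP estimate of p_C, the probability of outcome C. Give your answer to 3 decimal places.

The posterior is Dirichlet(αᵢ + nᵢ) = Dirichlet(21, 28, 30).
For a Dirichlet(a₁,…,a_K) with all aᵢ > 1, the mode has j-th component (aⱼ − 1)/(Σaᵢ − K).
Here Σaᵢ = 79 and K = 3, so p_C = (30 − 1)/(79 − 3) = 29/76 ≈ 0.382.

MAP estimate of p_C = 0.382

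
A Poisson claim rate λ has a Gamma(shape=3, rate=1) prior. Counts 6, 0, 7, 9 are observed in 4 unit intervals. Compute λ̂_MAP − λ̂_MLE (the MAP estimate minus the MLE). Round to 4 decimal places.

Σxᵢ = 22. Posterior is Gamma(25, 5); MAP = (25−1)/5 = 24/5 ≈ 4.80000.
MLE = x̄ = 22/4 ≈ 5.50000.
Difference = 24/5 − 22/4 = -7/10 ≈ -0.7000.

MAP − MLE = -0.7000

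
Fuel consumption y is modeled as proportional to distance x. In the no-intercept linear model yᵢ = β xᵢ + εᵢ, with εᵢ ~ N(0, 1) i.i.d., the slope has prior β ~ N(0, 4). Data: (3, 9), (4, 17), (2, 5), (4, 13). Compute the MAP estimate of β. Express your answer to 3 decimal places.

β̂_MAP = 3.470

log p(β | y) = −Σ(yᵢ − βxᵢ)²/(2·1) − β²/(2·4) + const.
Setting the derivative to zero: Σxᵢ(yᵢ − βxᵢ)/1 − β/4 = 0, so β = Σxᵢyᵢ / (Σxᵢ² + σ²/τ²).
Σxᵢyᵢ = 3·9 + 4·17 + 2·5 + 4·13 = 157; Σxᵢ² = 45; σ²/τ² = 0.25.
β̂_MAP = 157 / (45 + 0.25) = 157/45.25 ≈ 3.470.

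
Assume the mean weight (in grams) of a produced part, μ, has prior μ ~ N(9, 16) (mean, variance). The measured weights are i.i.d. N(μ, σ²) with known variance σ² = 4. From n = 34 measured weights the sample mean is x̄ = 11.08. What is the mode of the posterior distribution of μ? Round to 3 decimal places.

μ̂_MAP = 11.065

n = 34, x̄ = 11.08.
For a Normal prior and Normal likelihood with known variance, the posterior is Normal; its mode equals its mean, the precision-weighted average.
Prior precision 1/σ₀² = 1/16 = 0.0625; data precision n/σ² = 34/4 = 8.5.
μ̂ = (0.0625·9 + 8.5·11.08) / (0.0625 + 8.5) = 94.7425/8.5625 = 37897/3425 ≈ 11.065.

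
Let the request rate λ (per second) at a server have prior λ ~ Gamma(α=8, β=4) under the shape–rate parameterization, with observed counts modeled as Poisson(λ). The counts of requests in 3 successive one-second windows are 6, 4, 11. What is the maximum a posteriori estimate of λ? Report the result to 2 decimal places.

Σxᵢ = 6+4+11 = 21, with n = 3.
Posterior ∝ λ^7e^(−4λ) · λ^21e^(−3λ) = λ^28e^(−7λ), i.e. Gamma(shape=29, rate=7).
The mode of a Gamma(a, b) with a ≥ 1 (shape–rate) is (a−1)/b = 28/7 ≈ 4.00.

λ̂_MAP = 4.00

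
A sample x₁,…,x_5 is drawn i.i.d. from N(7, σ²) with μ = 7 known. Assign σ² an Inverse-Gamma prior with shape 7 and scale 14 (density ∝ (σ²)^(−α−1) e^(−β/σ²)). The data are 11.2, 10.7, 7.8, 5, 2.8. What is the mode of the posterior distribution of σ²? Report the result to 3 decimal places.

Sum of squared deviations about the known mean: SS = (11.2−7)² + (10.7−7)² + (7.8−7)² + (5−7)² + (2.8−7)² = 53.61.
The Normal likelihood contributes (σ²)^(−n/2) exp(−SS/(2σ²)), so the posterior is Inverse-Gamma(α + n/2, β + SS/2) = Inverse-Gamma(9.5, 40.805).
The mode of Inverse-Gamma(a, b) is b/(a+1) = 40.805/10.5 ≈ 3.886.

σ̂²_MAP = 3.886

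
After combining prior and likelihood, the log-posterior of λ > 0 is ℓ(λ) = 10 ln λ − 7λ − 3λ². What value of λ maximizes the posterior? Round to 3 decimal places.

λ̂_MAP = 0.833

ℓ'(λ) = 10/λ − 7 − 6λ. Setting this to zero and multiplying by λ: 6λ² + 7λ − 10 = 0.
λ = (−7 + √(7² + 4·6·10)) / (2·6) = (−7 + √289) / 12 = (−7 + 17)/12 = 5/6.
ℓ''(λ) = −10/λ² − 6 < 0, confirming a maximum.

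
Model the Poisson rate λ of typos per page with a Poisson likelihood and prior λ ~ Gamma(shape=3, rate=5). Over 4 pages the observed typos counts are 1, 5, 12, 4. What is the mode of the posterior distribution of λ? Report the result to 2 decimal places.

λ̂_MAP = 2.67

Σxᵢ = 1+5+12+4 = 22, with n = 4.
Posterior ∝ λ^2e^(−5λ) · λ^22e^(−4λ) = λ^24e^(−9λ), i.e. Gamma(shape=25, rate=9).
The mode of a Gamma(a, b) with a ≥ 1 (shape–rate) is (a−1)/b = 24/9 ≈ 2.67.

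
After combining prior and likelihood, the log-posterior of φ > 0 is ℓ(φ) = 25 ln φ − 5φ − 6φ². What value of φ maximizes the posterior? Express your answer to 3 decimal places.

ℓ'(φ) = 25/φ − 5 − 12φ. Setting this to zero and multiplying by φ: 12φ² + 5φ − 25 = 0.
φ = (−5 + √(5² + 4·12·25)) / (2·12) = (−5 + √1225) / 24 = (−5 + 35)/24 = 5/4.
ℓ''(φ) = −25/φ² − 12 < 0, confirming a maximum.

φ̂_MAP = 1.250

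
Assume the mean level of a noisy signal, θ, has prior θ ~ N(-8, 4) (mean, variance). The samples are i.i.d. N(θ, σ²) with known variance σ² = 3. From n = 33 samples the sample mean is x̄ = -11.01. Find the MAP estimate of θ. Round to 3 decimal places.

n = 33, x̄ = -11.01.
For a Normal prior and Normal likelihood with known variance, the posterior is Normal; its mode equals its mean, the precision-weighted average.
Prior precision 1/σ₀² = 1/4 = 0.25; data precision n/σ² = 33/3 = 11.
θ̂ = (0.25·(-8) + 11·(-11.01)) / (0.25 + 11) = (-123.11)/11.25 = -12311/1125 ≈ -10.943.

θ̂_MAP = -10.943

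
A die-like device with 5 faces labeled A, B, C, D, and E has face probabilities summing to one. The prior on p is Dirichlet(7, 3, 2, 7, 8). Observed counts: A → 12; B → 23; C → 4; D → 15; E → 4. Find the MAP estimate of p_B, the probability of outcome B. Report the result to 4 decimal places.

MAP estimate of p_B = 0.3125

The posterior is Dirichlet(αᵢ + nᵢ) = Dirichlet(19, 26, 6, 22, 12).
For a Dirichlet(a₁,…,a_K) with all aᵢ > 1, the mode has j-th component (aⱼ − 1)/(Σaᵢ − K).
Here Σaᵢ = 85 and K = 5, so p_B = (26 − 1)/(85 − 5) = 25/80 ≈ 0.3125.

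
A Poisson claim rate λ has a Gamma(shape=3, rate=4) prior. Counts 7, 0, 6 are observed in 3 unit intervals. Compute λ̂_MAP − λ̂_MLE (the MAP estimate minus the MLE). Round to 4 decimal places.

MAP − MLE = -2.1905

Σxᵢ = 13. Posterior is Gamma(16, 7); MAP = (16−1)/7 = 15/7 ≈ 2.14286.
MLE = x̄ = 13/3 ≈ 4.33333.
Difference = 15/7 − 13/3 = -46/21 ≈ -2.1905.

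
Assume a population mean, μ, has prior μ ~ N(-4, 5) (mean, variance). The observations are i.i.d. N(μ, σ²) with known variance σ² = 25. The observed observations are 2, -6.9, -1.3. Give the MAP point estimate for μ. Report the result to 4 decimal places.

n = 3; x̄ = (2 + (-6.9) + (-1.3))/3 = -6.2/3 = -31/15 ≈ -2.0667.
For a Normal prior and Normal likelihood with known variance, the posterior is Normal; its mode equals its mean, the precision-weighted average.
Prior precision 1/σ₀² = 1/5 = 0.2; data precision n/σ² = 3/25 = 0.12.
μ̂ = (0.2·(-4) + 0.12·(-31/15)) / (0.2 + 0.12) = (-1.048)/0.32 = -3.2750.

μ̂_MAP = -3.2750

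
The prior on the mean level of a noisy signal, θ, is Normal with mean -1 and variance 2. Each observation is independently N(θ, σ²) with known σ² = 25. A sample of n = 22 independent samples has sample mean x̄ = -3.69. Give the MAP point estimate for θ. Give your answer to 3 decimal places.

n = 22, x̄ = -3.69.
For a Normal prior and Normal likelihood with known variance, the posterior is Normal; its mode equals its mean, the precision-weighted average.
Prior precision 1/σ₀² = 1/2 = 0.5; data precision n/σ² = 22/25 = 0.88.
θ̂ = (0.5·(-1) + 0.88·(-3.69)) / (0.5 + 0.88) = (-3.7472)/1.38 = -4684/1725 ≈ -2.715.

θ̂_MAP = -2.715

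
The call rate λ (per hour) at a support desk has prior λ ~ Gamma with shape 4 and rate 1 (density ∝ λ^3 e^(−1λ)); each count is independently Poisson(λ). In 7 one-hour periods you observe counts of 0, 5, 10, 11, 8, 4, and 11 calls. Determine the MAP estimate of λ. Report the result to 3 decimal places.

Σxᵢ = 0+5+10+11+8+4+11 = 49, with n = 7.
Posterior ∝ λ^3e^(−1λ) · λ^49e^(−7λ) = λ^52e^(−8λ), i.e. Gamma(shape=53, rate=8).
The mode of a Gamma(a, b) with a ≥ 1 (shape–rate) is (a−1)/b = 52/8 ≈ 6.500.

λ̂_MAP = 6.500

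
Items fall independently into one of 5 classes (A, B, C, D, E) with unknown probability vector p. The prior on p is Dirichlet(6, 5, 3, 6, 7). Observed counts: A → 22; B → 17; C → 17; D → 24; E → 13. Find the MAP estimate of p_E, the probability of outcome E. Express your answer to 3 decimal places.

MAP estimate of p_E = 0.165

The posterior is Dirichlet(αᵢ + nᵢ) = Dirichlet(28, 22, 20, 30, 20).
For a Dirichlet(a₁,…,a_K) with all aᵢ > 1, the mode has j-th component (aⱼ − 1)/(Σaᵢ − K).
Here Σaᵢ = 120 and K = 5, so p_E = (20 − 1)/(120 − 5) = 19/115 ≈ 0.165.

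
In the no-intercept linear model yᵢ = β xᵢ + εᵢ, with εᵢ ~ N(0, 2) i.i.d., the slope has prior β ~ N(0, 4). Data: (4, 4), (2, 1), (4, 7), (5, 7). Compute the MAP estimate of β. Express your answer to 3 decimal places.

log p(β | y) = −Σ(yᵢ − βxᵢ)²/(2·2) − β²/(2·4) + const.
Setting the derivative to zero: Σxᵢ(yᵢ − βxᵢ)/2 − β/4 = 0, so β = Σxᵢyᵢ / (Σxᵢ² + σ²/τ²).
Σxᵢyᵢ = 4·4 + 2·1 + 4·7 + 5·7 = 81; Σxᵢ² = 61; σ²/τ² = 0.5.
β̂_MAP = 81 / (61 + 0.5) = 81/61.5 ≈ 1.317.

β̂_MAP = 1.317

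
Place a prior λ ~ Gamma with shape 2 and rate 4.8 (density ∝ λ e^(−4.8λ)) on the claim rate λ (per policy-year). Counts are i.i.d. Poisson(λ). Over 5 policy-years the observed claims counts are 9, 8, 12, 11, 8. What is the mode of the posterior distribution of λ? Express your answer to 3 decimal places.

Σxᵢ = 9+8+12+11+8 = 48, with n = 5.
Posterior ∝ λe^(−4.8λ) · λ^48e^(−5λ) = λ^49e^(−9.8λ), i.e. Gamma(shape=50, rate=9.8).
The mode of a Gamma(a, b) with a ≥ 1 (shape–rate) is (a−1)/b = 49/9.8 ≈ 5.000.

λ̂_MAP = 5.000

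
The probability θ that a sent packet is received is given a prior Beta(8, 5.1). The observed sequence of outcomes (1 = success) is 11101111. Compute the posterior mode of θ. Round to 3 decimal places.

θ̂_MAP = 0.733

Prior: Beta(8, 5.1).
Data: 7 successes in 8 trials (from the sequence). The binomial likelihood contributes θ^7(1−θ)^1, so the posterior is Beta(8+7, 5.1+1) = Beta(15, 6.1).
For Beta(a, b) with a, b > 1 the mode is (a−1)/(a+b−2) = 14/19.1 ≈ 0.733.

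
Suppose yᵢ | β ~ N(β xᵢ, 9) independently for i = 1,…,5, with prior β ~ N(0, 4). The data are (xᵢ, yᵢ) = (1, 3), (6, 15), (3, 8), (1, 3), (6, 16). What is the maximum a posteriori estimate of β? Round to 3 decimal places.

β̂_MAP = 2.534

log p(β | y) = −Σ(yᵢ − βxᵢ)²/(2·9) − β²/(2·4) + const.
Setting the derivative to zero: Σxᵢ(yᵢ − βxᵢ)/9 − β/4 = 0, so β = Σxᵢyᵢ / (Σxᵢ² + σ²/τ²).
Σxᵢyᵢ = 1·3 + 6·15 + 3·8 + 1·3 + 6·16 = 216; Σxᵢ² = 83; σ²/τ² = 2.25.
β̂_MAP = 216 / (83 + 2.25) = 216/85.25 ≈ 2.534.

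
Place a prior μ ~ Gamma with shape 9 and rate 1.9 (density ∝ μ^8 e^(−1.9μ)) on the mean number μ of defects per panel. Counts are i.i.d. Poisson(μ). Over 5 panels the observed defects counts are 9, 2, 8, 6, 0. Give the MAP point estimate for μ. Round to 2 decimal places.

Σxᵢ = 9+2+8+6+0 = 25, with n = 5.
Posterior ∝ μ^8e^(−1.9μ) · μ^25e^(−5μ) = μ^33e^(−6.9μ), i.e. Gamma(shape=34, rate=6.9).
The mode of a Gamma(a, b) with a ≥ 1 (shape–rate) is (a−1)/b = 33/6.9 ≈ 4.78.

μ̂_MAP = 4.78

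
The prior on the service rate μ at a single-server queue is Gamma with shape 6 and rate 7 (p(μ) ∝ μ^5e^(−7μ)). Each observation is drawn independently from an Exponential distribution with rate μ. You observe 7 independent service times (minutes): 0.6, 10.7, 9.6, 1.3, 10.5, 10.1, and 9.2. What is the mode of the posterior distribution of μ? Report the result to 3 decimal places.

μ̂_MAP = 0.203

The Exponential(rate=μ) likelihood is ∝ μ^n e^(−μΣtᵢ). Here n = 7 and Σtᵢ = 0.6 + 10.7 + 9.6 + 1.3 + 10.5 + 10.1 + 9.2 = 52.
Posterior ∝ μ^5e^(−7μ) · μ^7e^(−52μ) = μ^12e^(−59μ), i.e. Gamma(13, 59).
Mode = (a−1)/b = 12/59 ≈ 0.203.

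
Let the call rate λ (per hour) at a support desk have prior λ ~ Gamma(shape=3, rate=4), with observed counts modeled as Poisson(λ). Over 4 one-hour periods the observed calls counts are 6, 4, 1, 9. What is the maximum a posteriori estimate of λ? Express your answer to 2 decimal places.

λ̂_MAP = 2.75

Σxᵢ = 6+4+1+9 = 20, with n = 4.
Posterior ∝ λ^2e^(−4λ) · λ^20e^(−4λ) = λ^22e^(−8λ), i.e. Gamma(shape=23, rate=8).
The mode of a Gamma(a, b) with a ≥ 1 (shape–rate) is (a−1)/b = 22/8 ≈ 2.75.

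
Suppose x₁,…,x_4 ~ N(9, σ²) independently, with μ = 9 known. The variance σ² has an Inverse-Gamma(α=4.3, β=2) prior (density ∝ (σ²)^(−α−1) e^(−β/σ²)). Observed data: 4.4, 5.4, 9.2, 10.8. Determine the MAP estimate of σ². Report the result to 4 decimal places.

σ̂²_MAP = 2.8356

Sum of squared deviations about the known mean: SS = (4.4−9)² + (5.4−9)² + (9.2−9)² + (10.8−9)² = 37.4.
The Normal likelihood contributes (σ²)^(−n/2) exp(−SS/(2σ²)), so the posterior is Inverse-Gamma(α + n/2, β + SS/2) = Inverse-Gamma(6.3, 20.7).
The mode of Inverse-Gamma(a, b) is b/(a+1) = 20.7/7.3 ≈ 2.8356.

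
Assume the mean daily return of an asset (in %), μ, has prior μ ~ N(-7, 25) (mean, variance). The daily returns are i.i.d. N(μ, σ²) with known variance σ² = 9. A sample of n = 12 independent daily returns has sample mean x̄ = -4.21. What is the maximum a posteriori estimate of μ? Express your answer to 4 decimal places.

n = 12, x̄ = -4.21.
For a Normal prior and Normal likelihood with known variance, the posterior is Normal; its mode equals its mean, the precision-weighted average.
Prior precision 1/σ₀² = 1/25 = 0.04; data precision n/σ² = 12/9 = 4/3.
μ̂ = (0.04·(-7) + (4/3)·(-4.21)) / (0.04 + 4/3) = (-442/75)/(103/75) = -442/103 ≈ -4.2913.

μ̂_MAP = -4.2913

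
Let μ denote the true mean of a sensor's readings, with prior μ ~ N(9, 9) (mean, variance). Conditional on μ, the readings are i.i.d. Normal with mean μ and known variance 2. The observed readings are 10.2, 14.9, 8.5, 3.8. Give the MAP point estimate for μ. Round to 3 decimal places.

n = 4; x̄ = (10.2 + 14.9 + 8.5 + 3.8)/4 = 37.4/4 = 9.35.
For a Normal prior and Normal likelihood with known variance, the posterior is Normal; its mode equals its mean, the precision-weighted average.
Prior precision 1/σ₀² = 1/9; data precision n/σ² = 4/2 = 2.
μ̂ = ((1/9)·9 + 2·9.35) / (1/9 + 2) = 19.7/(19/9) = 1773/190 ≈ 9.332.

μ̂_MAP = 9.332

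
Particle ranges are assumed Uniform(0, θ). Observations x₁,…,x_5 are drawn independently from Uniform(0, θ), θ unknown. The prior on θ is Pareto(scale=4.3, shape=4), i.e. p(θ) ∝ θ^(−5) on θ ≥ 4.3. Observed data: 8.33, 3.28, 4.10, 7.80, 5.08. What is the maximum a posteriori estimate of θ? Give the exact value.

The Uniform(0, θ) likelihood is θ^(−n) for θ ≥ max(xᵢ), zero otherwise. Here max(xᵢ) = 8.33.
Posterior ∝ θ^(−5) · θ^(−5) = θ^(−10) on θ ≥ max(4.3, 8.33) = 8.33.
This density is strictly decreasing in θ, so the posterior mode lies at the lower boundary of the support.

θ̂_MAP = 8.33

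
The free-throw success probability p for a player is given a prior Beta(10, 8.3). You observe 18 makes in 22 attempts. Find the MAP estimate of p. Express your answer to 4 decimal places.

p̂_MAP = 0.7050

Prior: Beta(10, 8.3).
Data: 18 successes in 22 trials. The binomial likelihood contributes p^18(1−p)^4, so the posterior is Beta(10+18, 8.3+4) = Beta(28, 12.3).
For Beta(a, b) with a, b > 1 the mode is (a−1)/(a+b−2) = 27/38.3 ≈ 0.7050.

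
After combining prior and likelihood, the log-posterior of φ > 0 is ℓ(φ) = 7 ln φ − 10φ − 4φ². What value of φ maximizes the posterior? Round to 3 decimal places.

ℓ'(φ) = 7/φ − 10 − 8φ. Setting this to zero and multiplying by φ: 8φ² + 10φ − 7 = 0.
φ = (−10 + √(10² + 4·8·7)) / (2·8) = (−10 + √324) / 16 = (−10 + 18)/16 = 1/2.
ℓ''(φ) = −7/φ² − 8 < 0, confirming a maximum.

φ̂_MAP = 0.500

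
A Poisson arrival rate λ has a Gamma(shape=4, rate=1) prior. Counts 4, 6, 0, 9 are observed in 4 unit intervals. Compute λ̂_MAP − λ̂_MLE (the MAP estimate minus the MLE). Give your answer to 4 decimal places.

Σxᵢ = 19. Posterior is Gamma(23, 5); MAP = (23−1)/5 = 22/5 ≈ 4.40000.
MLE = x̄ = 19/4 ≈ 4.75000.
Difference = 22/5 − 19/4 = -7/20 ≈ -0.3500.

MAP − MLE = -0.3500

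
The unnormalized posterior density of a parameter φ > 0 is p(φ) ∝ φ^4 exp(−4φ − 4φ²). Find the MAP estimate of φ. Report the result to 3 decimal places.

φ̂_MAP = 0.500

ℓ'(φ) = 4/φ − 4 − 8φ. Setting this to zero and multiplying by φ: 8φ² + 4φ − 4 = 0.
φ = (−4 + √(4² + 4·8·4)) / (2·8) = (−4 + √144) / 16 = (−4 + 12)/16 = 1/2.
ℓ''(φ) = −4/φ² − 8 < 0, confirming a maximum.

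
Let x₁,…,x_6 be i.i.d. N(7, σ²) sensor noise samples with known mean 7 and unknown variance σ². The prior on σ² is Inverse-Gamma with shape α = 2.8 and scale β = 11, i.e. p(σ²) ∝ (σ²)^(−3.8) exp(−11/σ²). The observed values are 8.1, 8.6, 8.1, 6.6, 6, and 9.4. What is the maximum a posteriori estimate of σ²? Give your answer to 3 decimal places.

Sum of squared deviations about the known mean: SS = (8.1−7)² + (8.6−7)² + (8.1−7)² + (6.6−7)² + (6−7)² + (9.4−7)² = 11.9.
The Normal likelihood contributes (σ²)^(−n/2) exp(−SS/(2σ²)), so the posterior is Inverse-Gamma(α + n/2, β + SS/2) = Inverse-Gamma(5.8, 16.95).
The mode of Inverse-Gamma(a, b) is b/(a+1) = 16.95/6.8 ≈ 2.493.

σ̂²_MAP = 2.493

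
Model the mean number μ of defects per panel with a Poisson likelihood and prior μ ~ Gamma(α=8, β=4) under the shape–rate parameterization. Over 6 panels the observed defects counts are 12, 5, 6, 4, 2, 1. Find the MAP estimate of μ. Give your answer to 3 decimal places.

μ̂_MAP = 3.700

Σxᵢ = 12+5+6+4+2+1 = 30, with n = 6.
Posterior ∝ μ^7e^(−4μ) · μ^30e^(−6μ) = μ^37e^(−10μ), i.e. Gamma(shape=38, rate=10).
The mode of a Gamma(a, b) with a ≥ 1 (shape–rate) is (a−1)/b = 37/10 ≈ 3.700.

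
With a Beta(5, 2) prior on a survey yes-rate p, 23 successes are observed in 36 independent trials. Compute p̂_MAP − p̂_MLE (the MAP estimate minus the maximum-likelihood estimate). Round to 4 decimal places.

MAP − MLE = 0.0196

Posterior is Beta(28, 15); MAP = (28−1)/(43−2) = 27/41 ≈ 0.65854.
MLE ignores the prior: p̂_MLE = k/n = 23/36 ≈ 0.63889.
Difference = 27/41 − 23/36 = 29/1476 ≈ 0.0196.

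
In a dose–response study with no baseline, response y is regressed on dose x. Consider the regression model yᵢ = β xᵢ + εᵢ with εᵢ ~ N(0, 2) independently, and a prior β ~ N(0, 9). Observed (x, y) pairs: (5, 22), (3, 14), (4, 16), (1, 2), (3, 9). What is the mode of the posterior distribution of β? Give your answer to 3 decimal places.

log p(β | y) = −Σ(yᵢ − βxᵢ)²/(2·2) − β²/(2·9) + const.
Setting the derivative to zero: Σxᵢ(yᵢ − βxᵢ)/2 − β/9 = 0, so β = Σxᵢyᵢ / (Σxᵢ² + σ²/τ²).
Σxᵢyᵢ = 5·22 + 3·14 + 4·16 + 1·2 + 3·9 = 245; Σxᵢ² = 60; σ²/τ² = 2/9.
β̂_MAP = 245 / (60 + 2/9) = 245/(542/9) = 2205/542 ≈ 4.068.

β̂_MAP = 4.068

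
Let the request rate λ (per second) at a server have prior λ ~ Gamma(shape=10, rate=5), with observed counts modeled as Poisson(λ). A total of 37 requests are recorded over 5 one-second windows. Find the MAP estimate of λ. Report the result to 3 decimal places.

λ̂_MAP = 4.600

Σxᵢ = 37, n = 5.
Posterior ∝ λ^9e^(−5λ) · λ^37e^(−5λ) = λ^46e^(−10λ), i.e. Gamma(shape=47, rate=10).
The mode of a Gamma(a, b) with a ≥ 1 (shape–rate) is (a−1)/b = 46/10 ≈ 4.600.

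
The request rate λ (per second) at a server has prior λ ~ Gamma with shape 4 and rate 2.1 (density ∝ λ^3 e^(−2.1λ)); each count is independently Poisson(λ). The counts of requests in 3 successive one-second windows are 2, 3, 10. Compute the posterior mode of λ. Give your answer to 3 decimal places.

Σxᵢ = 2+3+10 = 15, with n = 3.
Posterior ∝ λ^3e^(−2.1λ) · λ^15e^(−3λ) = λ^18e^(−5.1λ), i.e. Gamma(shape=19, rate=5.1).
The mode of a Gamma(a, b) with a ≥ 1 (shape–rate) is (a−1)/b = 18/5.1 ≈ 3.529.

λ̂_MAP = 3.529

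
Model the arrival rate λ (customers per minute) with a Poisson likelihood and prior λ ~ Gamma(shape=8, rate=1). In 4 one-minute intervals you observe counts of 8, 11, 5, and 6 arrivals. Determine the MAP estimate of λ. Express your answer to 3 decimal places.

Σxᵢ = 8+11+5+6 = 30, with n = 4.
Posterior ∝ λ^7e^(−1λ) · λ^30e^(−4λ) = λ^37e^(−5λ), i.e. Gamma(shape=38, rate=5).
The mode of a Gamma(a, b) with a ≥ 1 (shape–rate) is (a−1)/b = 37/5 ≈ 7.400.

λ̂_MAP = 7.400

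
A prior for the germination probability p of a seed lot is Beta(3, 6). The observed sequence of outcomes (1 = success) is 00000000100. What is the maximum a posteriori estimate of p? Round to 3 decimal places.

Prior: Beta(3, 6).
Data: 1 success in 11 trials (from the sequence). The binomial likelihood contributes p(1−p)^10, so the posterior is Beta(3+1, 6+10) = Beta(4, 16).
For Beta(a, b) with a, b > 1 the mode is (a−1)/(a+b−2) = 3/18 ≈ 0.167.

p̂_MAP = 0.167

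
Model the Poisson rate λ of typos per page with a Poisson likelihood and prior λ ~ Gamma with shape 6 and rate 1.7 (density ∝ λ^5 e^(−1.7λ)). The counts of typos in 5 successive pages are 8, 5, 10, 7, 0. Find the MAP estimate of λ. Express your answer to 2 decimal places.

λ̂_MAP = 5.22

Σxᵢ = 8+5+10+7+0 = 30, with n = 5.
Posterior ∝ λ^5e^(−1.7λ) · λ^30e^(−5λ) = λ^35e^(−6.7λ), i.e. Gamma(shape=36, rate=6.7).
The mode of a Gamma(a, b) with a ≥ 1 (shape–rate) is (a−1)/b = 35/6.7 ≈ 5.22.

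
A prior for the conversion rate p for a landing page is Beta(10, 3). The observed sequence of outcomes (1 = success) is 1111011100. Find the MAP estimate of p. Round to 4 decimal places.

p̂_MAP = 0.7619

Prior: Beta(10, 3).
Data: 7 successes in 10 trials (from the sequence). The binomial likelihood contributes p^7(1−p)^3, so the posterior is Beta(10+7, 3+3) = Beta(17, 6).
For Beta(a, b) with a, b > 1 the mode is (a−1)/(a+b−2) = 16/21 ≈ 0.7619.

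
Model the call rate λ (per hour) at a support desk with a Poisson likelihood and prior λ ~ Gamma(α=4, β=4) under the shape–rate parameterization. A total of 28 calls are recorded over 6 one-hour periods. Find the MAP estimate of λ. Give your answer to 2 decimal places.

Σxᵢ = 28, n = 6.
Posterior ∝ λ^3e^(−4λ) · λ^28e^(−6λ) = λ^31e^(−10λ), i.e. Gamma(shape=32, rate=10).
The mode of a Gamma(a, b) with a ≥ 1 (shape–rate) is (a−1)/b = 31/10 ≈ 3.10.

λ̂_MAP = 3.10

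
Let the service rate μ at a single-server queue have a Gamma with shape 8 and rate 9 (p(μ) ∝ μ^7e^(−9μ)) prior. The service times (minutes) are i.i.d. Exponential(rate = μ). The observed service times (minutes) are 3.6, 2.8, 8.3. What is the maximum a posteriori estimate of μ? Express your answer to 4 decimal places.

μ̂_MAP = 0.4219

The Exponential(rate=μ) likelihood is ∝ μ^n e^(−μΣtᵢ). Here n = 3 and Σtᵢ = 3.6 + 2.8 + 8.3 = 14.7.
Posterior ∝ μ^7e^(−9μ) · μ^3e^(−14.7μ) = μ^10e^(−23.7μ), i.e. Gamma(11, 23.7).
Mode = (a−1)/b = 10/23.7 ≈ 0.4219.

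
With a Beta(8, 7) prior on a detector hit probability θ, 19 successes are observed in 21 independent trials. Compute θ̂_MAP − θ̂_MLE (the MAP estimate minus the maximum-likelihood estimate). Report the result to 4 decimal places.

MAP − MLE = -0.1401

Posterior is Beta(27, 9); MAP = (27−1)/(36−2) = 26/34 ≈ 0.76471.
MLE ignores the prior: θ̂_MLE = k/n = 19/21 ≈ 0.90476.
Difference = 26/34 − 19/21 = -50/357 ≈ -0.1401.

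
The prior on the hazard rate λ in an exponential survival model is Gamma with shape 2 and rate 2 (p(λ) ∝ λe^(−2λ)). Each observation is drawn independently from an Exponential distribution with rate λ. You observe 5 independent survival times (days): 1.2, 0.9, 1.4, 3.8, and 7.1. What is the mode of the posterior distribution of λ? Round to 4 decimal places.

The Exponential(rate=λ) likelihood is ∝ λ^n e^(−λΣtᵢ). Here n = 5 and Σtᵢ = 1.2 + 0.9 + 1.4 + 3.8 + 7.1 = 14.4.
Posterior ∝ λe^(−2λ) · λ^5e^(−14.4λ) = λ^6e^(−16.4λ), i.e. Gamma(7, 16.4).
Mode = (a−1)/b = 6/16.4 ≈ 0.3659.

λ̂_MAP = 0.3659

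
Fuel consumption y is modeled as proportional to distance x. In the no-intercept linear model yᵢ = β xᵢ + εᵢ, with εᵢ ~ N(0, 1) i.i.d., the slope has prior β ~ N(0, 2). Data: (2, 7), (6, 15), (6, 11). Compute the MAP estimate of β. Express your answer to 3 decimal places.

log p(β | y) = −Σ(yᵢ − βxᵢ)²/(2·1) − β²/(2·2) + const.
Setting the derivative to zero: Σxᵢ(yᵢ − βxᵢ)/1 − β/2 = 0, so β = Σxᵢyᵢ / (Σxᵢ² + σ²/τ²).
Σxᵢyᵢ = 2·7 + 6·15 + 6·11 = 170; Σxᵢ² = 76; σ²/τ² = 0.5.
β̂_MAP = 170 / (76 + 0.5) = 170/76.5 ≈ 2.222.

β̂_MAP = 2.222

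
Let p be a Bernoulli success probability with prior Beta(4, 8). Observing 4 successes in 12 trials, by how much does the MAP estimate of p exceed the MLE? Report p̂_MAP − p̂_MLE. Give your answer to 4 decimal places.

MAP − MLE = -0.0152

Posterior is Beta(8, 16); MAP = (8−1)/(24−2) = 7/22 ≈ 0.31818.
MLE ignores the prior: p̂_MLE = k/n = 4/12 ≈ 0.33333.
Difference = 7/22 − 4/12 = -1/66 ≈ -0.0152.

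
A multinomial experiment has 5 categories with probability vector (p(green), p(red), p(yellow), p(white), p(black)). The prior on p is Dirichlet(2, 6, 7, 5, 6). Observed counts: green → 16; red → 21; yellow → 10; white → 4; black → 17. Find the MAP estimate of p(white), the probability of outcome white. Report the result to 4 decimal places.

MAP estimate of p(white) = 0.0899

The posterior is Dirichlet(αᵢ + nᵢ) = Dirichlet(18, 27, 17, 9, 23).
For a Dirichlet(a₁,…,a_K) with all aᵢ > 1, the mode has j-th component (aⱼ − 1)/(Σaᵢ − K).
Here Σaᵢ = 94 and K = 5, so p(white) = (9 − 1)/(94 − 5) = 8/89 ≈ 0.0899.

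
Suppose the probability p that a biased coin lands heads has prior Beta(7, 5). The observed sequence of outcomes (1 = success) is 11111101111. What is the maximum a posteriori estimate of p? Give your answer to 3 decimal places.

p̂_MAP = 0.762

Prior: Beta(7, 5).
Data: 10 successes in 11 trials (from the sequence). The binomial likelihood contributes p^10(1−p)^1, so the posterior is Beta(7+10, 5+1) = Beta(17, 6).
For Beta(a, b) with a, b > 1 the mode is (a−1)/(a+b−2) = 16/21 ≈ 0.762.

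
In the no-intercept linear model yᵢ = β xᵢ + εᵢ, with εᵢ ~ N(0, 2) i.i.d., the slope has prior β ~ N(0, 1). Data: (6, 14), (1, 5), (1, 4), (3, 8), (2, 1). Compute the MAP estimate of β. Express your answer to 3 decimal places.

β̂_MAP = 2.245

log p(β | y) = −Σ(yᵢ − βxᵢ)²/(2·2) − β²/(2·1) + const.
Setting the derivative to zero: Σxᵢ(yᵢ − βxᵢ)/2 − β/1 = 0, so β = Σxᵢyᵢ / (Σxᵢ² + σ²/τ²).
Σxᵢyᵢ = 6·14 + 1·5 + 1·4 + 3·8 + 2·1 = 119; Σxᵢ² = 51; σ²/τ² = 2.
β̂_MAP = 119 / (51 + 2) = 119/53 ≈ 2.245.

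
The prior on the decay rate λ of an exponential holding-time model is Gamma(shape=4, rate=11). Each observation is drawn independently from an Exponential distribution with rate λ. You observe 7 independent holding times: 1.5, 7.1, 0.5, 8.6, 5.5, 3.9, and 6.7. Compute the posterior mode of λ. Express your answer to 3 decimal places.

The Exponential(rate=λ) likelihood is ∝ λ^n e^(−λΣtᵢ). Here n = 7 and Σtᵢ = 1.5 + 7.1 + 0.5 + 8.6 + 5.5 + 3.9 + 6.7 = 33.8.
Posterior ∝ λ^3e^(−11λ) · λ^7e^(−33.8λ) = λ^10e^(−44.8λ), i.e. Gamma(11, 44.8).
Mode = (a−1)/b = 10/44.8 ≈ 0.223.

λ̂_MAP = 0.223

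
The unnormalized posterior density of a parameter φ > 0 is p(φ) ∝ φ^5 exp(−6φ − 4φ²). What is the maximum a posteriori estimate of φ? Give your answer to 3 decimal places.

ℓ'(φ) = 5/φ − 6 − 8φ. Setting this to zero and multiplying by φ: 8φ² + 6φ − 5 = 0.
φ = (−6 + √(6² + 4·8·5)) / (2·8) = (−6 + √196) / 16 = (−6 + 14)/16 = 1/2.
ℓ''(φ) = −5/φ² − 8 < 0, confirming a maximum.

φ̂_MAP = 0.500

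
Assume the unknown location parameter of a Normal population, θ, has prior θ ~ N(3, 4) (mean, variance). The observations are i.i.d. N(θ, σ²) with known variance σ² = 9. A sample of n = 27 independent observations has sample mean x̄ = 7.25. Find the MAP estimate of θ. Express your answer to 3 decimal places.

n = 27, x̄ = 7.25.
For a Normal prior and Normal likelihood with known variance, the posterior is Normal; its mode equals its mean, the precision-weighted average.
Prior precision 1/σ₀² = 1/4 = 0.25; data precision n/σ² = 27/9 = 3.
θ̂ = (0.25·3 + 3·7.25) / (0.25 + 3) = 22.5/3.25 = 90/13 ≈ 6.923.

θ̂_MAP = 6.923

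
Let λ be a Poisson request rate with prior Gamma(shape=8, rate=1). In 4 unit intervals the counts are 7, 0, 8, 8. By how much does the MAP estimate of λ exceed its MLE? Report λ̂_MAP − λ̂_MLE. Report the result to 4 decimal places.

MAP − MLE = 0.2500

Σxᵢ = 23. Posterior is Gamma(31, 5); MAP = (31−1)/5 = 30/5 ≈ 6.00000.
MLE = x̄ = 23/4 ≈ 5.75000.
Difference = 30/5 − 23/4 = 1/4 ≈ 0.2500.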